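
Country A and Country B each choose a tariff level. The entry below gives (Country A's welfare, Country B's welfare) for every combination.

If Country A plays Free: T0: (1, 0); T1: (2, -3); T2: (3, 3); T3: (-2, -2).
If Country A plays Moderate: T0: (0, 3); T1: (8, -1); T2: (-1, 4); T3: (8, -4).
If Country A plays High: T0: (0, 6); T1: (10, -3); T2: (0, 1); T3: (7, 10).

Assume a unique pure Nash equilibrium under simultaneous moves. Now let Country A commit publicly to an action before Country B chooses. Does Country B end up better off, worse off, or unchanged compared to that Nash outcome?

Country B best-responds to each possible Country A move:
- Free: Country B compares 0, -3, 3, -2 and picks T2; Country A would get 3.
- Moderate: Country B compares 3, -1, 4, -4 and picks T2; Country A would get -1.
- High: Country B compares 6, -3, 1, 10 and picks T3; Country A would get 7.
Maximizing over 3, -1, 7, Country A chooses High. Subgame-perfect outcome: (High, T3) with payoffs (7, 10).
Under simultaneous play:
Country A's best replies: T0→Free; T1→High; T2→Free; T3→Moderate.
Country B's best replies: Free→T2; Moderate→T2; High→T3.
Only (Free, T2) has each player best-responding; Nash payoffs (3, 3).
Country B earns 10 sequentially versus 3 at the Nash outcome: better off.

better off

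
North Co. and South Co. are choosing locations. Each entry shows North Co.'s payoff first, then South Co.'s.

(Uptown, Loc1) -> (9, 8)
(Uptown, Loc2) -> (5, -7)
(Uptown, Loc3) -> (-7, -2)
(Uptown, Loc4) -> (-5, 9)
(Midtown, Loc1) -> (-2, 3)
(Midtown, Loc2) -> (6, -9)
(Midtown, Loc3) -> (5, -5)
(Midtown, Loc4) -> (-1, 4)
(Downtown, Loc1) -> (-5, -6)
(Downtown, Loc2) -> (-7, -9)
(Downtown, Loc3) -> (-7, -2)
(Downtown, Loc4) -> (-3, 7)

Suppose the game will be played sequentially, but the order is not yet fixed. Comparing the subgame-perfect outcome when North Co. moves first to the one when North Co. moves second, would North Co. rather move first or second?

If North Co. leads: South Co.'s best replies are Uptown→Loc4, Midtown→Loc4, Downtown→Loc4; North Co.'s induced payoffs -5, -1, -3; outcome (Midtown, Loc4), payoffs (-1, 4).
If South Co. leads: North Co.'s best replies are Loc1→Uptown, Loc2→Midtown, Loc3→Midtown, Loc4→Midtown; South Co.'s induced payoffs 8, -9, -5, 4; outcome (Uptown, Loc1), payoffs (9, 8).
North Co. gets -1 moving first and 9 moving second, so North Co. prefers to move second.

second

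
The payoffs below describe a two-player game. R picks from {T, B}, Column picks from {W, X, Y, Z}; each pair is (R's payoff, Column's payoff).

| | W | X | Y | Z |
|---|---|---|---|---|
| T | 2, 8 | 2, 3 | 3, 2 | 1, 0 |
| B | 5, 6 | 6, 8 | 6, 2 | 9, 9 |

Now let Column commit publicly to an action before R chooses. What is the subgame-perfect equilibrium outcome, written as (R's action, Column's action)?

Backward induction with Column moving first.
- W: BR = B, leader payoff 6.
- X: BR = B, leader payoff 8.
- Y: BR = B, leader payoff 2.
- Z: BR = B, leader payoff 9.
Column's induced payoffs are 6, 8, 2, 9, so Column commits to Z. Subgame-perfect outcome: (B, Z) with payoffs (9, 9).

(B, Z)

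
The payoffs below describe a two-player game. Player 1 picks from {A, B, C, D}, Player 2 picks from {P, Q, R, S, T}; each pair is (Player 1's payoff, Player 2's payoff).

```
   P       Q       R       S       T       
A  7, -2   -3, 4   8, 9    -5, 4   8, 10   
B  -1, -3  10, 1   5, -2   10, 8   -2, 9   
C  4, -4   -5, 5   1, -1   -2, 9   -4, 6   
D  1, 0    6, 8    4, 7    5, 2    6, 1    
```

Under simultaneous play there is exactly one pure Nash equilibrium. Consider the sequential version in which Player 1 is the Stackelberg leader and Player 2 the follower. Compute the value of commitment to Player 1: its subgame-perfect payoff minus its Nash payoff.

0

Player 2 best-responds to each possible Player 1 move:
- A → Player 2 plays T (best of -2, 4, 9, 4, 10); Player 1 gets 8.
- B → Player 2 plays T (best of -3, 1, -2, 8, 9); Player 1 gets -2.
- C → Player 2 plays S (best of -4, 5, -1, 9, 6); Player 1 gets -2.
- D → Player 2 plays Q (best of 0, 8, 7, 2, 1); Player 1 gets 6.
Among 8, -2, -2, 6, the best is 8 at A. Subgame-perfect outcome: (A, T) with payoffs (8, 10).
Under simultaneous play:
Player 1's best replies: P→A; Q→B; R→A; S→B; T→A.
Player 2's best replies: A→T; B→T; C→S; D→Q.
The unique mutual best reply is (A, T), giving (8, 10).
Player 1's commitment gain: 8 − 8 = 0.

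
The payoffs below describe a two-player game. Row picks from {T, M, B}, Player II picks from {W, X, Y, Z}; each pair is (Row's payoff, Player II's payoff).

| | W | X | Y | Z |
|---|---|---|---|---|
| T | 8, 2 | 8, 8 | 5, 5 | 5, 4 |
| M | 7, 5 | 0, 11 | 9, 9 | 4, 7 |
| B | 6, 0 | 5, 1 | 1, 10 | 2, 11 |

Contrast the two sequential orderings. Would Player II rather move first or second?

If Row leads: Player II's best replies are T→X, M→X, B→Z; Row's induced payoffs 8, 0, 2; outcome (T, X), payoffs (8, 8).
If Player II leads: Row's best replies are W→T, X→T, Y→M, Z→T; Player II's induced payoffs 2, 8, 9, 4; outcome (M, Y), payoffs (9, 9).
Player II gets 9 moving first and 8 moving second, so Player II prefers to move first.

first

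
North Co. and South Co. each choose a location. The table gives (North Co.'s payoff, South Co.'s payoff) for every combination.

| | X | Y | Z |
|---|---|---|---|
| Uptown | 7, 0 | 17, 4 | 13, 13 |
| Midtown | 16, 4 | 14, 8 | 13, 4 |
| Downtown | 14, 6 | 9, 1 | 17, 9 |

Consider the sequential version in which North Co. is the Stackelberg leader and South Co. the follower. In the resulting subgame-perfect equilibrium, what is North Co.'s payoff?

17

South Co. best-responds to each possible North Co. move:
- Uptown → South Co. plays Z (best of 0, 4, 13); North Co. gets 13.
- Midtown → South Co. plays Y (best of 4, 8, 4); North Co. gets 14.
- Downtown → South Co. plays Z (best of 6, 1, 9); North Co. gets 17.
Among 13, 14, 17, the best is 17 at Downtown. Subgame-perfect outcome: (Downtown, Z) with payoffs (17, 9).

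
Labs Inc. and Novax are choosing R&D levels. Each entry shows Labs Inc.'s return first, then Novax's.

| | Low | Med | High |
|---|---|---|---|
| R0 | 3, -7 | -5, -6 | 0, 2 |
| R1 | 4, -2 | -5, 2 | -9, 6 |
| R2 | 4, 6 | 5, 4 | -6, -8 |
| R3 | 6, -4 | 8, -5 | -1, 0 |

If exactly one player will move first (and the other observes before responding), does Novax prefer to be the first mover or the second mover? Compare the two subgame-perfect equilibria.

second

If Labs Inc. leads: Novax's best replies are R0→High, R1→High, R2→Low, R3→High; Labs Inc.'s induced payoffs 0, -9, 4, -1; outcome (R2, Low), payoffs (4, 6).
If Novax leads: Labs Inc.'s best replies are Low→R3, Med→R3, High→R0; Novax's induced payoffs -4, -5, 2; outcome (R0, High), payoffs (0, 2).
Novax gets 2 moving first and 6 moving second, so Novax prefers to move second.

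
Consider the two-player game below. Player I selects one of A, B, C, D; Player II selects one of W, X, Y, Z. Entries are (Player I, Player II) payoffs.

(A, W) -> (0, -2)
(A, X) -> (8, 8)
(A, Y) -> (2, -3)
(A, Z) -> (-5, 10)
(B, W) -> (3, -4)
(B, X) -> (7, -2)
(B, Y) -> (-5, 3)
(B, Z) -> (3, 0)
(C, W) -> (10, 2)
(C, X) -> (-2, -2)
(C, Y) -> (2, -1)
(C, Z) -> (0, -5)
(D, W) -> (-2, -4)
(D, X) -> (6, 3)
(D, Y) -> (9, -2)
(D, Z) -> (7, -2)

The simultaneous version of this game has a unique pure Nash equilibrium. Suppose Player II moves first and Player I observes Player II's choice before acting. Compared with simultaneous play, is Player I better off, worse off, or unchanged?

Work backward from Player I's decision.
- W → Player I plays C (best of 0, 3, 10, -2); Player II gets 2.
- X → Player I plays A (best of 8, 7, -2, 6); Player II gets 8.
- Y → Player I plays D (best of 2, -5, 2, 9); Player II gets -2.
- Z → Player I plays D (best of -5, 3, 0, 7); Player II gets -2.
Player II's induced payoffs are 2, 8, -2, -2, so Player II commits to X. Subgame-perfect outcome: (A, X) with payoffs (8, 8).
Under simultaneous play:
Player I's best replies: W→C; X→A; Y→D; Z→D.
Player II's best replies: A→Z; B→Y; C→W; D→X.
The unique mutual best reply is (C, W), giving (10, 2).
Player I earns 8 sequentially versus 10 at the Nash outcome: worse off.

worse off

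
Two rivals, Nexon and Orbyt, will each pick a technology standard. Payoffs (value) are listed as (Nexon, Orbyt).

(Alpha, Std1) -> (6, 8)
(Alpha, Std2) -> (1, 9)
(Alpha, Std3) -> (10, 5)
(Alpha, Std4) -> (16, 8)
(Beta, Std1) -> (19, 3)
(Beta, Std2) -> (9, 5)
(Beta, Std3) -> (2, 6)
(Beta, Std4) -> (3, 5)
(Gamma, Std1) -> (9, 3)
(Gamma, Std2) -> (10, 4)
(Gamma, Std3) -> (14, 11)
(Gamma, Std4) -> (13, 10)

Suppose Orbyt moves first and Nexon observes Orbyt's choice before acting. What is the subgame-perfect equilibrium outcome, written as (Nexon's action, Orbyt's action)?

(Gamma, Std3)

Work backward from Nexon's decision.
- Std1 → Nexon plays Beta (best of 6, 19, 9); Orbyt gets 3.
- Std2 → Nexon plays Gamma (best of 1, 9, 10); Orbyt gets 4.
- Std3 → Nexon plays Gamma (best of 10, 2, 14); Orbyt gets 11.
- Std4 → Nexon plays Alpha (best of 16, 3, 13); Orbyt gets 8.
Maximizing over 3, 4, 11, 8, Orbyt chooses Std3. Subgame-perfect outcome: (Gamma, Std3) with payoffs (14, 11).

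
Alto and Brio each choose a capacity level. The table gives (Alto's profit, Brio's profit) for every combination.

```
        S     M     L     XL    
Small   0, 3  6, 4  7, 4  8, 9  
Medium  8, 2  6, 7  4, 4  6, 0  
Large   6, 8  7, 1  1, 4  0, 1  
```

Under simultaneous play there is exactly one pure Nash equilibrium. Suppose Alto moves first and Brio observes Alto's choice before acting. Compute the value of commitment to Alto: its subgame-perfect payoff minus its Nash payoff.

0

Brio best-responds to each possible Alto move:
- Small: BR = XL, leader payoff 8.
- Medium: BR = M, leader payoff 6.
- Large: BR = S, leader payoff 6.
Alto's induced payoffs are 8, 6, 6, so Alto commits to Small. Subgame-perfect outcome: (Small, XL) with payoffs (8, 9).
Under simultaneous play:
Alto's best replies: S→Medium; M→Large; L→Small; XL→Small.
Brio's best replies: Small→XL; Medium→M; Large→S.
Only (Small, XL) has each player best-responding; Nash payoffs (8, 9).
Alto's commitment gain: 8 − 8 = 0.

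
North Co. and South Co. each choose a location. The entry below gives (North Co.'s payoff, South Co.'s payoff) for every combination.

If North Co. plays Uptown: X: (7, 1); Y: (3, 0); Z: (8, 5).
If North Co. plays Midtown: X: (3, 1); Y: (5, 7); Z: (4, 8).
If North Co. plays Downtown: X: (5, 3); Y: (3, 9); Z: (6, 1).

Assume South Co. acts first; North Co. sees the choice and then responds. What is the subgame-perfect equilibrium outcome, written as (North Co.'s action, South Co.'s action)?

Work backward from North Co.'s decision.
- X: BR = Uptown, leader payoff 1.
- Y: BR = Midtown, leader payoff 7.
- Z: BR = Uptown, leader payoff 5.
Among 1, 7, 5, the best is 7 at Y. Subgame-perfect outcome: (Midtown, Y) with payoffs (5, 7).

(Midtown, Y)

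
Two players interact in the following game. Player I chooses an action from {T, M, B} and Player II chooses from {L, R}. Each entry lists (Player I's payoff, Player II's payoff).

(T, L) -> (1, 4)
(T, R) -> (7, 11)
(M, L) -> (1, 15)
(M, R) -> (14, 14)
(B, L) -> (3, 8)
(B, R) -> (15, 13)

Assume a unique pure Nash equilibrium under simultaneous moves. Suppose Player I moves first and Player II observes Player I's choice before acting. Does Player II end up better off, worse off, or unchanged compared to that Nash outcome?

unchanged

Backward induction with Player I moving first.
- T: Player II compares 4, 11 and picks R; Player I would get 7.
- M: Player II compares 15, 14 and picks L; Player I would get 1.
- B: Player II compares 8, 13 and picks R; Player I would get 15.
Among 7, 1, 15, the best is 15 at B. Subgame-perfect outcome: (B, R) with payoffs (15, 13).
Now find the simultaneous Nash equilibrium.
Player I's best replies: L→B; R→B.
Player II's best replies: T→R; M→L; B→R.
The unique mutual best reply is (B, R), giving (15, 13).
Player II earns 13 sequentially versus 13 at the Nash outcome: unchanged.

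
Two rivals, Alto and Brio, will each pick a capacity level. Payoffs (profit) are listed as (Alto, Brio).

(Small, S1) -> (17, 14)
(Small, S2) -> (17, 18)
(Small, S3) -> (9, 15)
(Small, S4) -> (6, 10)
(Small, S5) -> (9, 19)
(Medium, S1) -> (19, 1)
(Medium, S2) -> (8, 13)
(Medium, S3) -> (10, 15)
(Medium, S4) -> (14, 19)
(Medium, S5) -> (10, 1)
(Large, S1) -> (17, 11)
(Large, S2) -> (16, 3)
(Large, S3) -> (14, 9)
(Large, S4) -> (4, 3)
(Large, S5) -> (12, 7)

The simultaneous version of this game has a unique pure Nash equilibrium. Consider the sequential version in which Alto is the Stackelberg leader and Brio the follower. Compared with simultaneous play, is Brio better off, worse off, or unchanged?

Brio best-responds to each possible Alto move:
- Small: BR = S5, leader payoff 9.
- Medium: BR = S4, leader payoff 14.
- Large: BR = S1, leader payoff 17.
Maximizing over 9, 14, 17, Alto chooses Large. Subgame-perfect outcome: (Large, S1) with payoffs (17, 11).
Under simultaneous play:
Alto's best replies: S1→Medium; S2→Small; S3→Large; S4→Medium; S5→Large.
Brio's best replies: Small→S5; Medium→S4; Large→S1.
Only (Medium, S4) has each player best-responding; Nash payoffs (14, 19).
Brio earns 11 sequentially versus 19 at the Nash outcome: worse off.

worse off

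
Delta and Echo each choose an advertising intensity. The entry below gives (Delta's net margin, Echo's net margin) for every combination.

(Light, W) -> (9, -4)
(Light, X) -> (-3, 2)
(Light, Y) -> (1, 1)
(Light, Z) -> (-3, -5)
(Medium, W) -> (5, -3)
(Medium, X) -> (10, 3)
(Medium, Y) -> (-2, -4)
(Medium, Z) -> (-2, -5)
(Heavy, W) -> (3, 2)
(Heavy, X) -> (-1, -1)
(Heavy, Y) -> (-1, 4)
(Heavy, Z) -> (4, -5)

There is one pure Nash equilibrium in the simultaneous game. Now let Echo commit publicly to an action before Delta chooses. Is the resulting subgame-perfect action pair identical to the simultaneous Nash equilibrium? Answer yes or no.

yes

Backward induction with Echo moving first.
- W: BR = Light, leader payoff -4.
- X: BR = Medium, leader payoff 3.
- Y: BR = Light, leader payoff 1.
- Z: BR = Heavy, leader payoff -5.
Maximizing over -4, 3, 1, -5, Echo chooses X. Subgame-perfect outcome: (Medium, X) with payoffs (10, 3).
Now find the simultaneous Nash equilibrium.
Delta's best replies: W→Light; X→Medium; Y→Light; Z→Heavy.
Echo's best replies: Light→X; Medium→X; Heavy→Y.
Only (Medium, X) has each player best-responding; Nash payoffs (10, 3).
Sequential outcome (Medium, X) coincides with the Nash profile (Medium, X).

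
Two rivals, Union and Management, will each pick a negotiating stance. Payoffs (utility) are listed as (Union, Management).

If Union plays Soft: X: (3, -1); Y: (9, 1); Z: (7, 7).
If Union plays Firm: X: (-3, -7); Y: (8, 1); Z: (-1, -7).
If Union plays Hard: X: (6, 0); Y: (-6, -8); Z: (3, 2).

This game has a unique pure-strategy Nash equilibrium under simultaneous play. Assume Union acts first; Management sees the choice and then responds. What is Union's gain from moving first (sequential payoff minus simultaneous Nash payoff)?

1

Work backward from Management's decision.
- Soft: Management compares -1, 1, 7 and picks Z; Union would get 7.
- Firm: Management compares -7, 1, -7 and picks Y; Union would get 8.
- Hard: Management compares 0, -8, 2 and picks Z; Union would get 3.
Among 7, 8, 3, the best is 8 at Firm. Subgame-perfect outcome: (Firm, Y) with payoffs (8, 1).
For the simultaneous game, intersect best replies.
Union's best replies: X→Hard; Y→Soft; Z→Soft.
Management's best replies: Soft→Z; Firm→Y; Hard→Z.
Only (Soft, Z) has each player best-responding; Nash payoffs (7, 7).
Union's commitment gain: 8 − 7 = 1.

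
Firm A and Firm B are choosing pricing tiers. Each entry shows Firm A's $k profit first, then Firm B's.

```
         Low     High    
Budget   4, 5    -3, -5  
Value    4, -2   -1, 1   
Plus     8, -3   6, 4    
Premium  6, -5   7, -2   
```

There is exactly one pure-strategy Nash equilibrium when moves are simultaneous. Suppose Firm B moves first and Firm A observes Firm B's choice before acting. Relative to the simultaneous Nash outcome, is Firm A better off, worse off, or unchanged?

Work backward from Firm A's decision.
- Low → Firm A plays Plus (best of 4, 4, 8, 6); Firm B gets -3.
- High → Firm A plays Premium (best of -3, -1, 6, 7); Firm B gets -2.
Firm B's induced payoffs are -3, -2, so Firm B commits to High. Subgame-perfect outcome: (Premium, High) with payoffs (7, -2).
Under simultaneous play:
Firm A's best replies: Low→Plus; High→Premium.
Firm B's best replies: Budget→Low; Value→High; Plus→High; Premium→High.
Only (Premium, High) has each player best-responding; Nash payoffs (7, -2).
Firm A earns 7 sequentially versus 7 at the Nash outcome: unchanged.

unchanged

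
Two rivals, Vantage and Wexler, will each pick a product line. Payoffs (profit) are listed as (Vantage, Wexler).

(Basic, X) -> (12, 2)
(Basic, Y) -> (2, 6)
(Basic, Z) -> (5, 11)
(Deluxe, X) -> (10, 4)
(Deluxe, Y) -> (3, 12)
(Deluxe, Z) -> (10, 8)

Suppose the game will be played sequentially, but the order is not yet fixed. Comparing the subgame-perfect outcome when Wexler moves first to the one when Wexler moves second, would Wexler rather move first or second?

If Vantage leads: Wexler's best replies are Basic→Z, Deluxe→Y; Vantage's induced payoffs 5, 3; outcome (Basic, Z), payoffs (5, 11).
If Wexler leads: Vantage's best replies are X→Basic, Y→Deluxe, Z→Deluxe; Wexler's induced payoffs 2, 12, 8; outcome (Deluxe, Y), payoffs (3, 12).
Wexler gets 12 moving first and 11 moving second, so Wexler prefers to move first.

first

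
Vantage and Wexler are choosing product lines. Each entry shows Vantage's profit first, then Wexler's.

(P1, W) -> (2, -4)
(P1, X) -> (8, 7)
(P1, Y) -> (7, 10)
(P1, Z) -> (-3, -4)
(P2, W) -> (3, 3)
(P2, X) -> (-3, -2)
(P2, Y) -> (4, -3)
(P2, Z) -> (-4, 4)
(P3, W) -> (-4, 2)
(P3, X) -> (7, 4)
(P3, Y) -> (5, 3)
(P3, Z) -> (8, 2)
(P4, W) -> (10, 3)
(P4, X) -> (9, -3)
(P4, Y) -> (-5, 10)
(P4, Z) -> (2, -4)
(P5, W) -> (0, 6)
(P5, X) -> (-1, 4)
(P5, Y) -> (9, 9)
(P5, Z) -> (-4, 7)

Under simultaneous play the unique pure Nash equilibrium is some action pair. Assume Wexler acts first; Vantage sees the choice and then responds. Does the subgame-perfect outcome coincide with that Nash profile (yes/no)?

Vantage best-responds to each possible Wexler move:
- W → Vantage plays P4 (best of 2, 3, -4, 10, 0); Wexler gets 3.
- X → Vantage plays P4 (best of 8, -3, 7, 9, -1); Wexler gets -3.
- Y → Vantage plays P5 (best of 7, 4, 5, -5, 9); Wexler gets 9.
- Z → Vantage plays P3 (best of -3, -4, 8, 2, -4); Wexler gets 2.
Wexler's induced payoffs are 3, -3, 9, 2, so Wexler commits to Y. Subgame-perfect outcome: (P5, Y) with payoffs (9, 9).
For the simultaneous game, intersect best replies.
Vantage's best replies: W→P4; X→P4; Y→P5; Z→P3.
Wexler's best replies: P1→Y; P2→Z; P3→X; P4→Y; P5→Y.
Only (P5, Y) has each player best-responding; Nash payoffs (9, 9).
Sequential outcome (P5, Y) coincides with the Nash profile (P5, Y).

yes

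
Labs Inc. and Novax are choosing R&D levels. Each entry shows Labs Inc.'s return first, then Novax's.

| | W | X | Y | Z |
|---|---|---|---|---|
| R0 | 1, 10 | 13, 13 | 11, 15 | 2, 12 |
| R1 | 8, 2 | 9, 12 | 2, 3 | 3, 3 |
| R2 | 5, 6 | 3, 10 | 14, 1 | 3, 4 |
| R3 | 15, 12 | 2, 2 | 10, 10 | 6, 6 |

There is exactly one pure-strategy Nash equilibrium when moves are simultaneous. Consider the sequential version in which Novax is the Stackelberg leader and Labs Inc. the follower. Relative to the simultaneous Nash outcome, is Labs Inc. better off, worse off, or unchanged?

worse off

Labs Inc. best-responds to each possible Novax move:
- W: BR = R3, leader payoff 12.
- X: BR = R0, leader payoff 13.
- Y: BR = R2, leader payoff 1.
- Z: BR = R3, leader payoff 6.
Maximizing over 12, 13, 1, 6, Novax chooses X. Subgame-perfect outcome: (R0, X) with payoffs (13, 13).
Under simultaneous play:
Labs Inc.'s best replies: W→R3; X→R0; Y→R2; Z→R3.
Novax's best replies: R0→Y; R1→X; R2→X; R3→W.
Only (R3, W) has each player best-responding; Nash payoffs (15, 12).
Labs Inc. earns 13 sequentially versus 15 at the Nash outcome: worse off.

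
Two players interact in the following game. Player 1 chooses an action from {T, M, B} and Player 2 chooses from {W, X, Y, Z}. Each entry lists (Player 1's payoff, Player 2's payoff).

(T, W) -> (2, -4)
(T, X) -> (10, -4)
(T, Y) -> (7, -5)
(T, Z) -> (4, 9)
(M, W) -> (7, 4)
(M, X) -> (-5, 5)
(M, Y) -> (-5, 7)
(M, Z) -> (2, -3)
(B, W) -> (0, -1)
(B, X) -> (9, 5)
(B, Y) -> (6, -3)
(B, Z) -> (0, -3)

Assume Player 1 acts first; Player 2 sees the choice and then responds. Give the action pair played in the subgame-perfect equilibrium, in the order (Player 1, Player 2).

Solve by backward induction (Player 1 leads).
- T → Player 2 plays Z (best of -4, -4, -5, 9); Player 1 gets 4.
- M → Player 2 plays Y (best of 4, 5, 7, -3); Player 1 gets -5.
- B → Player 2 plays X (best of -1, 5, -3, -3); Player 1 gets 9.
Among 4, -5, 9, the best is 9 at B. Subgame-perfect outcome: (B, X) with payoffs (9, 5).

(B, X)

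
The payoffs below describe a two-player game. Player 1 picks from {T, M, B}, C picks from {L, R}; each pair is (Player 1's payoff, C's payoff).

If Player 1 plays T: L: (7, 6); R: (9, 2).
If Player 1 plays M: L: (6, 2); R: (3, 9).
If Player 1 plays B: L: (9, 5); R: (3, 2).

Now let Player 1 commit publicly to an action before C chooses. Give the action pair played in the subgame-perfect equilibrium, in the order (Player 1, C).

Backward induction with Player 1 moving first.
- T: C compares 6, 2 and picks L; Player 1 would get 7.
- M: C compares 2, 9 and picks R; Player 1 would get 3.
- B: C compares 5, 2 and picks L; Player 1 would get 9.
Maximizing over 7, 3, 9, Player 1 chooses B. Subgame-perfect outcome: (B, L) with payoffs (9, 5).

(B, L)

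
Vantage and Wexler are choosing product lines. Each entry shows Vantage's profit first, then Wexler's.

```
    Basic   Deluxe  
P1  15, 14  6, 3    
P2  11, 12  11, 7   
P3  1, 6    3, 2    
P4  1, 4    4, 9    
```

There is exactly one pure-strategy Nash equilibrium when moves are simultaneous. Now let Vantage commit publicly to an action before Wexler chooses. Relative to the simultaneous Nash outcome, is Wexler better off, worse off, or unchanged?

Backward induction with Vantage moving first.
- P1: Wexler compares 14, 3 and picks Basic; Vantage would get 15.
- P2: Wexler compares 12, 7 and picks Basic; Vantage would get 11.
- P3: Wexler compares 6, 2 and picks Basic; Vantage would get 1.
- P4: Wexler compares 4, 9 and picks Deluxe; Vantage would get 4.
Among 15, 11, 1, 4, the best is 15 at P1. Subgame-perfect outcome: (P1, Basic) with payoffs (15, 14).
Now find the simultaneous Nash equilibrium.
Vantage's best replies: Basic→P1; Deluxe→P2.
Wexler's best replies: P1→Basic; P2→Basic; P3→Basic; P4→Deluxe.
Only (P1, Basic) has each player best-responding; Nash payoffs (15, 14).
Wexler earns 14 sequentially versus 14 at the Nash outcome: unchanged.

unchanged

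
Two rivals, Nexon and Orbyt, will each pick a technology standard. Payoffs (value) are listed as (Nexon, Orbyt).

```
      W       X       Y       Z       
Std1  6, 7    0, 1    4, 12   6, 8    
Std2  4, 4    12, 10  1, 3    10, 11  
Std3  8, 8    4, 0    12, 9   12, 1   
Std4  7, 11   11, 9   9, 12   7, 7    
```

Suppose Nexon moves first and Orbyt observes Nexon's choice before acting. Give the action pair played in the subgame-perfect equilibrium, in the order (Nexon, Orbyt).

Work backward from Orbyt's decision.
- Std1 → Orbyt plays Y (best of 7, 1, 12, 8); Nexon gets 4.
- Std2 → Orbyt plays Z (best of 4, 10, 3, 11); Nexon gets 10.
- Std3 → Orbyt plays Y (best of 8, 0, 9, 1); Nexon gets 12.
- Std4 → Orbyt plays Y (best of 11, 9, 12, 7); Nexon gets 9.
Nexon's induced payoffs are 4, 10, 12, 9, so Nexon commits to Std3. Subgame-perfect outcome: (Std3, Y) with payoffs (12, 9).

(Std3, Y)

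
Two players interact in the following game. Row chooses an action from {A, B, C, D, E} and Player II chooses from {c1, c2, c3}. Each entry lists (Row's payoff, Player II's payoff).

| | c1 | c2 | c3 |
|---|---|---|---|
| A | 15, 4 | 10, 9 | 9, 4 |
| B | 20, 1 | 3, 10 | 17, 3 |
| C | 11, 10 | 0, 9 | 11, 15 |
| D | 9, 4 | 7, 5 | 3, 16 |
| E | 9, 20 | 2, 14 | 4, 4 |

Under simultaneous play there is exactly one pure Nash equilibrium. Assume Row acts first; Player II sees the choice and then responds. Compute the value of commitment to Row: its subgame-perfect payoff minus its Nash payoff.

Player II best-responds to each possible Row move:
- A: BR = c2, leader payoff 10.
- B: BR = c2, leader payoff 3.
- C: BR = c3, leader payoff 11.
- D: BR = c3, leader payoff 3.
- E: BR = c1, leader payoff 9.
Maximizing over 10, 3, 11, 3, 9, Row chooses C. Subgame-perfect outcome: (C, c3) with payoffs (11, 15).
Under simultaneous play:
Row's best replies: c1→B; c2→A; c3→B.
Player II's best replies: A→c2; B→c2; C→c3; D→c3; E→c1.
Only (A, c2) has each player best-responding; Nash payoffs (10, 9).
Row's commitment gain: 11 − 10 = 1.

1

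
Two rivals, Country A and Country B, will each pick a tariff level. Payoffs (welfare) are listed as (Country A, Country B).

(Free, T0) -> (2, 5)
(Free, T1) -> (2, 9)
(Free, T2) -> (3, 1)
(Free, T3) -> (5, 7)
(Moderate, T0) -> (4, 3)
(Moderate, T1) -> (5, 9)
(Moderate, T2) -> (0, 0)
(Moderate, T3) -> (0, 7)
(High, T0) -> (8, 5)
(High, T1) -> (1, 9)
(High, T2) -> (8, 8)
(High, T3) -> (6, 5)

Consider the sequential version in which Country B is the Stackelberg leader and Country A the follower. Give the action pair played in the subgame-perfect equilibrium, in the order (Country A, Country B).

(Moderate, T1)

Solve by backward induction (Country B leads).
- T0: Country A compares 2, 4, 8 and picks High; Country B would get 5.
- T1: Country A compares 2, 5, 1 and picks Moderate; Country B would get 9.
- T2: Country A compares 3, 0, 8 and picks High; Country B would get 8.
- T3: Country A compares 5, 0, 6 and picks High; Country B would get 5.
Maximizing over 5, 9, 8, 5, Country B chooses T1. Subgame-perfect outcome: (Moderate, T1) with payoffs (5, 9).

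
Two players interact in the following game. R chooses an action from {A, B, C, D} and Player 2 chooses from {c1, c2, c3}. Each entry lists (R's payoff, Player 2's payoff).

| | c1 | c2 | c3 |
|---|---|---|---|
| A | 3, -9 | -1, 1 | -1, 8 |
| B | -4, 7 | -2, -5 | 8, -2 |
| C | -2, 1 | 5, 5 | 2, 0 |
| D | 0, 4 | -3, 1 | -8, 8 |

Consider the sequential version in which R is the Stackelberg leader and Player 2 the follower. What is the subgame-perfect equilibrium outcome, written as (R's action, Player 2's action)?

Player 2 best-responds to each possible R move:
- A → Player 2 plays c3 (best of -9, 1, 8); R gets -1.
- B → Player 2 plays c1 (best of 7, -5, -2); R gets -4.
- C → Player 2 plays c2 (best of 1, 5, 0); R gets 5.
- D → Player 2 plays c3 (best of 4, 1, 8); R gets -8.
R's induced payoffs are -1, -4, 5, -8, so R commits to C. Subgame-perfect outcome: (C, c2) with payoffs (5, 5).

(C, c2)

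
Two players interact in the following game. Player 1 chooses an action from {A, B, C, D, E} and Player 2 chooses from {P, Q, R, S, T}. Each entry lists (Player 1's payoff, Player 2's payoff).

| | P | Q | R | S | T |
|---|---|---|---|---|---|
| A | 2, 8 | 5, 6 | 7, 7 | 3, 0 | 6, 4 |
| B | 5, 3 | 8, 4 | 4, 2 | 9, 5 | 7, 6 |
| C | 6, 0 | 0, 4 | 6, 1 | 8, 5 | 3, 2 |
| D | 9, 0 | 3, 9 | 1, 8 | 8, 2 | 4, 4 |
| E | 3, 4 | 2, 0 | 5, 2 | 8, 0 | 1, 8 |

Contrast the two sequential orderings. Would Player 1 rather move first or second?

If Player 1 leads: Player 2's best replies are A→P, B→T, C→S, D→Q, E→T; Player 1's induced payoffs 2, 7, 8, 3, 1; outcome (C, S), payoffs (8, 5).
If Player 2 leads: Player 1's best replies are P→D, Q→B, R→A, S→B, T→B; Player 2's induced payoffs 0, 4, 7, 5, 6; outcome (A, R), payoffs (7, 7).
Player 1 gets 8 moving first and 7 moving second, so Player 1 prefers to move first.

first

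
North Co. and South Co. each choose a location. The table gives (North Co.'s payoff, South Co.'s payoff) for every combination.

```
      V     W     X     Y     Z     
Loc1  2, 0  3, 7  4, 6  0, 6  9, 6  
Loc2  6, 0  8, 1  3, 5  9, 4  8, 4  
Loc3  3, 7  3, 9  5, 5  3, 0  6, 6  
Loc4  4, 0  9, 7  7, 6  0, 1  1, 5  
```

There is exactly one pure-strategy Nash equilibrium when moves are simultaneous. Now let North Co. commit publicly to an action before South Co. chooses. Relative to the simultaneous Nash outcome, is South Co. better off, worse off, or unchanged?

unchanged

Backward induction with North Co. moving first.
- Loc1: South Co. compares 0, 7, 6, 6, 6 and picks W; North Co. would get 3.
- Loc2: South Co. compares 0, 1, 5, 4, 4 and picks X; North Co. would get 3.
- Loc3: South Co. compares 7, 9, 5, 0, 6 and picks W; North Co. would get 3.
- Loc4: South Co. compares 0, 7, 6, 1, 5 and picks W; North Co. would get 9.
Among 3, 3, 3, 9, the best is 9 at Loc4. Subgame-perfect outcome: (Loc4, W) with payoffs (9, 7).
Now find the simultaneous Nash equilibrium.
North Co.'s best replies: V→Loc2; W→Loc4; X→Loc4; Y→Loc2; Z→Loc1.
South Co.'s best replies: Loc1→W; Loc2→X; Loc3→W; Loc4→W.
The unique mutual best reply is (Loc4, W), giving (9, 7).
South Co. earns 7 sequentially versus 7 at the Nash outcome: unchanged.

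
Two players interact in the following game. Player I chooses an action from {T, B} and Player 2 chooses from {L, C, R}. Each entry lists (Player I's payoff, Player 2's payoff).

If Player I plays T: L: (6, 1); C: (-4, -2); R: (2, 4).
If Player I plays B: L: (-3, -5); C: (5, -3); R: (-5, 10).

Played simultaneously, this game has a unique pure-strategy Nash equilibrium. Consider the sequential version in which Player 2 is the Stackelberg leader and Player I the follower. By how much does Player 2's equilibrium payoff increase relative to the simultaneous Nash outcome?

Player I best-responds to each possible Player 2 move:
- L: Player I compares 6, -3 and picks T; Player 2 would get 1.
- C: Player I compares -4, 5 and picks B; Player 2 would get -3.
- R: Player I compares 2, -5 and picks T; Player 2 would get 4.
Among 1, -3, 4, the best is 4 at R. Subgame-perfect outcome: (T, R) with payoffs (2, 4).
Under simultaneous play:
Player I's best replies: L→T; C→B; R→T.
Player 2's best replies: T→R; B→R.
The unique mutual best reply is (T, R), giving (2, 4).
Player 2's commitment gain: 4 − 4 = 0.

0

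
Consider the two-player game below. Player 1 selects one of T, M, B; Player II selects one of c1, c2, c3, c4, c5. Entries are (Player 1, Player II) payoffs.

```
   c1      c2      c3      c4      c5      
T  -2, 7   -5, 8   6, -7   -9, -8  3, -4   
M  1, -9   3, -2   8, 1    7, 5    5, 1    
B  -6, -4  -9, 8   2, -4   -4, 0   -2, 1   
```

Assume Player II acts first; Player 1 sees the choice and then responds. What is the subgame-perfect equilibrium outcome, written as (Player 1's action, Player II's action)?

(M, c4)

Backward induction with Player II moving first.
- c1: Player 1 compares -2, 1, -6 and picks M; Player II would get -9.
- c2: Player 1 compares -5, 3, -9 and picks M; Player II would get -2.
- c3: Player 1 compares 6, 8, 2 and picks M; Player II would get 1.
- c4: Player 1 compares -9, 7, -4 and picks M; Player II would get 5.
- c5: Player 1 compares 3, 5, -2 and picks M; Player II would get 1.
Maximizing over -9, -2, 1, 5, 1, Player II chooses c4. Subgame-perfect outcome: (M, c4) with payoffs (7, 5).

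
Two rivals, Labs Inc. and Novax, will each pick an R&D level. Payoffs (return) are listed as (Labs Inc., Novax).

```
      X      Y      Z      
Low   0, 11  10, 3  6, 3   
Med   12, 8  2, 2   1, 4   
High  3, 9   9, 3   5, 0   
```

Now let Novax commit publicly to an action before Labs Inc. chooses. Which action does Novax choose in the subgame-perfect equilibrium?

Backward induction with Novax moving first.
- X → Labs Inc. plays Med (best of 0, 12, 3); Novax gets 8.
- Y → Labs Inc. plays Low (best of 10, 2, 9); Novax gets 3.
- Z → Labs Inc. plays Low (best of 6, 1, 5); Novax gets 3.
Among 8, 3, 3, the best is 8 at X. Subgame-perfect outcome: (Med, X) with payoffs (12, 8).

X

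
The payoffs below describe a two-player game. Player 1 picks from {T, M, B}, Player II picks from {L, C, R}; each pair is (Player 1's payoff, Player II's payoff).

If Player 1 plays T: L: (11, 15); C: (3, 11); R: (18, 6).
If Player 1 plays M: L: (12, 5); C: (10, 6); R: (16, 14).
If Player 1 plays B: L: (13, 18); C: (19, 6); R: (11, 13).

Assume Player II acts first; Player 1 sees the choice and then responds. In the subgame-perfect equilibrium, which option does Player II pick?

L

Work backward from Player 1's decision.
- L → Player 1 plays B (best of 11, 12, 13); Player II gets 18.
- C → Player 1 plays B (best of 3, 10, 19); Player II gets 6.
- R → Player 1 plays T (best of 18, 16, 11); Player II gets 6.
Player II's induced payoffs are 18, 6, 6, so Player II commits to L. Subgame-perfect outcome: (B, L) with payoffs (13, 18).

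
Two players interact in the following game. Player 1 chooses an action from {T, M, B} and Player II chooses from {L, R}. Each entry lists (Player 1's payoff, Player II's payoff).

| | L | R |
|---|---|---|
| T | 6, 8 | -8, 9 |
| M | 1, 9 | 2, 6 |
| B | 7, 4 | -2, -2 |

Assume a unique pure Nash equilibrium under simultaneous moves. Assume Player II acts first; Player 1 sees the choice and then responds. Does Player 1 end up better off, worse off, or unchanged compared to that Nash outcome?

Backward induction with Player II moving first.
- L: Player 1 compares 6, 1, 7 and picks B; Player II would get 4.
- R: Player 1 compares -8, 2, -2 and picks M; Player II would get 6.
Maximizing over 4, 6, Player II chooses R. Subgame-perfect outcome: (M, R) with payoffs (2, 6).
For the simultaneous game, intersect best replies.
Player 1's best replies: L→B; R→M.
Player II's best replies: T→R; M→L; B→L.
The unique mutual best reply is (B, L), giving (7, 4).
Player 1 earns 2 sequentially versus 7 at the Nash outcome: worse off.

worse off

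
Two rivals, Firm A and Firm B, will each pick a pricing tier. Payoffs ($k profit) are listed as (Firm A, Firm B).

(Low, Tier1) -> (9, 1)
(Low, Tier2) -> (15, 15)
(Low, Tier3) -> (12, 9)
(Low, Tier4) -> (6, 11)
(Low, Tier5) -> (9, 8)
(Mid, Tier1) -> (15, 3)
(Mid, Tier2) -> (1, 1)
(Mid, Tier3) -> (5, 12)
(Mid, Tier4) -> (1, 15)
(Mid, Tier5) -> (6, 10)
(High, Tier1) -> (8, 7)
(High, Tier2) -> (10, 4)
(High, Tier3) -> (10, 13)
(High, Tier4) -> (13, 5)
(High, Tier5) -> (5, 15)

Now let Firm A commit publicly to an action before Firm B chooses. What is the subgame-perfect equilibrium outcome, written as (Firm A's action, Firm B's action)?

Work backward from Firm B's decision.
- Low → Firm B plays Tier2 (best of 1, 15, 9, 11, 8); Firm A gets 15.
- Mid → Firm B plays Tier4 (best of 3, 1, 12, 15, 10); Firm A gets 1.
- High → Firm B plays Tier5 (best of 7, 4, 13, 5, 15); Firm A gets 5.
Firm A's induced payoffs are 15, 1, 5, so Firm A commits to Low. Subgame-perfect outcome: (Low, Tier2) with payoffs (15, 15).

(Low, Tier2)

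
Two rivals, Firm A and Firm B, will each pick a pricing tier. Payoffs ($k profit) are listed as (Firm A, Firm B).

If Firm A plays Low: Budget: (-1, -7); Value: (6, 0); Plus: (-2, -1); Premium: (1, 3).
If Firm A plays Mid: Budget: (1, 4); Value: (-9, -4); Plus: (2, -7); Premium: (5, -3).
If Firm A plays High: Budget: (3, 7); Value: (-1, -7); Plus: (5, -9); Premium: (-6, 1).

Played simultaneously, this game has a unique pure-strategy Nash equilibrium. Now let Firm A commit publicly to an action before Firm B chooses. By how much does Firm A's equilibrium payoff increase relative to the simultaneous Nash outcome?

Solve by backward induction (Firm A leads).
- Low → Firm B plays Premium (best of -7, 0, -1, 3); Firm A gets 1.
- Mid → Firm B plays Budget (best of 4, -4, -7, -3); Firm A gets 1.
- High → Firm B plays Budget (best of 7, -7, -9, 1); Firm A gets 3.
Firm A's induced payoffs are 1, 1, 3, so Firm A commits to High. Subgame-perfect outcome: (High, Budget) with payoffs (3, 7).
For the simultaneous game, intersect best replies.
Firm A's best replies: Budget→High; Value→Low; Plus→High; Premium→Mid.
Firm B's best replies: Low→Premium; Mid→Budget; High→Budget.
The unique mutual best reply is (High, Budget), giving (3, 7).
Firm A's commitment gain: 3 − 3 = 0.

0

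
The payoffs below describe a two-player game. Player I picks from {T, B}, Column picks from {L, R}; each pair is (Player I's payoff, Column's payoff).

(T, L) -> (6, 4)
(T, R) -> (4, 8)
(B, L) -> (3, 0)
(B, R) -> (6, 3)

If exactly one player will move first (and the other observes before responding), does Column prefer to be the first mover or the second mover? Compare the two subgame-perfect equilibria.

first

If Player I leads: Column's best replies are T→R, B→R; Player I's induced payoffs 4, 6; outcome (B, R), payoffs (6, 3).
If Column leads: Player I's best replies are L→T, R→B; Column's induced payoffs 4, 3; outcome (T, L), payoffs (6, 4).
Column gets 4 moving first and 3 moving second, so Column prefers to move first.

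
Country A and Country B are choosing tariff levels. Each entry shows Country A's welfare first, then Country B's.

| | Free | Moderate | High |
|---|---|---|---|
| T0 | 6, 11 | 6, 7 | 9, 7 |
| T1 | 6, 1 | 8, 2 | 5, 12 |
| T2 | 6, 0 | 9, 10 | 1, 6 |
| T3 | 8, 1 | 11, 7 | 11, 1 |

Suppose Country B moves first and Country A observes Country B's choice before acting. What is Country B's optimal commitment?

Moderate

Country A best-responds to each possible Country B move:
- Free: BR = T3, leader payoff 1.
- Moderate: BR = T3, leader payoff 7.
- High: BR = T3, leader payoff 1.
Among 1, 7, 1, the best is 7 at Moderate. Subgame-perfect outcome: (T3, Moderate) with payoffs (11, 7).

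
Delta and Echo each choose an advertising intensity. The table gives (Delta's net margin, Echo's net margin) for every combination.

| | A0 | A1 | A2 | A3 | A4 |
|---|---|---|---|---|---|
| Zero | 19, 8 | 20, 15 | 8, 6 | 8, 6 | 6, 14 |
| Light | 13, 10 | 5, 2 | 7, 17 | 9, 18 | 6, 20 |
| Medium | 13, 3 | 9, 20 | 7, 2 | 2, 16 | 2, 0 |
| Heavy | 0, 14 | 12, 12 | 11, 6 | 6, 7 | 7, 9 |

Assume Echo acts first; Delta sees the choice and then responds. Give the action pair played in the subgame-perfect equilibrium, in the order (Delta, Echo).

(Light, A3)

Delta best-responds to each possible Echo move:
- A0: Delta compares 19, 13, 13, 0 and picks Zero; Echo would get 8.
- A1: Delta compares 20, 5, 9, 12 and picks Zero; Echo would get 15.
- A2: Delta compares 8, 7, 7, 11 and picks Heavy; Echo would get 6.
- A3: Delta compares 8, 9, 2, 6 and picks Light; Echo would get 18.
- A4: Delta compares 6, 6, 2, 7 and picks Heavy; Echo would get 9.
Among 8, 15, 6, 18, 9, the best is 18 at A3. Subgame-perfect outcome: (Light, A3) with payoffs (9, 18).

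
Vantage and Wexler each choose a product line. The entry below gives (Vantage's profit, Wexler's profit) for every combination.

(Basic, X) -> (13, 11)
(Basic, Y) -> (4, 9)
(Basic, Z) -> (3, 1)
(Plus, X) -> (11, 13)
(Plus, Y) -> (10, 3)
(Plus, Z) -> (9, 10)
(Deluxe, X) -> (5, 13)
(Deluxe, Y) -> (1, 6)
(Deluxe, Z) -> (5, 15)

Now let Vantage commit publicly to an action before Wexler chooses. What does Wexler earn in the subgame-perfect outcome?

11

Wexler best-responds to each possible Vantage move:
- Basic → Wexler plays X (best of 11, 9, 1); Vantage gets 13.
- Plus → Wexler plays X (best of 13, 3, 10); Vantage gets 11.
- Deluxe → Wexler plays Z (best of 13, 6, 15); Vantage gets 5.
Among 13, 11, 5, the best is 13 at Basic. Subgame-perfect outcome: (Basic, X) with payoffs (13, 11).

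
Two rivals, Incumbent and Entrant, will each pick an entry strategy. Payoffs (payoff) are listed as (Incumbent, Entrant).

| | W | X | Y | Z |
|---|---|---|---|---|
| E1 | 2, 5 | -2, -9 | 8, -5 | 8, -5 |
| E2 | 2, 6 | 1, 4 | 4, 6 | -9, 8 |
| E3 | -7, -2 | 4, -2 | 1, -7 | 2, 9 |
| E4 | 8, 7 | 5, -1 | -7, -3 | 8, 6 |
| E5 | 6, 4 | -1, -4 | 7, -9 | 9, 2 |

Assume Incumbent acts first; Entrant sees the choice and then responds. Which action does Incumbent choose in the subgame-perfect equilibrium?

Backward induction with Incumbent moving first.
- E1: Entrant compares 5, -9, -5, -5 and picks W; Incumbent would get 2.
- E2: Entrant compares 6, 4, 6, 8 and picks Z; Incumbent would get -9.
- E3: Entrant compares -2, -2, -7, 9 and picks Z; Incumbent would get 2.
- E4: Entrant compares 7, -1, -3, 6 and picks W; Incumbent would get 8.
- E5: Entrant compares 4, -4, -9, 2 and picks W; Incumbent would get 6.
Among 2, -9, 2, 8, 6, the best is 8 at E4. Subgame-perfect outcome: (E4, W) with payoffs (8, 7).

E4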